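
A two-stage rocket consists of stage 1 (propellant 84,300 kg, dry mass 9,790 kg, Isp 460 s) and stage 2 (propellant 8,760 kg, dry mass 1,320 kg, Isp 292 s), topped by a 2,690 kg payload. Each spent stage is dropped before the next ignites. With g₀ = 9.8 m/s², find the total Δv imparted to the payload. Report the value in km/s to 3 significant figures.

Δv ≈ 10.3 km/s

Ignition mass of stage 1 = 84,300+9,790 + 8,760+1,320 + 2,690 = 106,860 kg.
Stage 1: m₀ = 106,860 kg, m_f = 106,860 − 84,300 = 22,560 kg; Δv = 460×9.8×ln(4.737) = 4508.0×1.5553 ≈ 7011 m/s.
Stage 2: m₀ = 12,770 kg, m_f = 12,770 − 8,760 = 4,010 kg; Δv = 292×9.8×ln(3.185) = 2861.6×1.1583 ≈ 3315 m/s.
Total Δv = 7011 + 3315 = 10326 m/s.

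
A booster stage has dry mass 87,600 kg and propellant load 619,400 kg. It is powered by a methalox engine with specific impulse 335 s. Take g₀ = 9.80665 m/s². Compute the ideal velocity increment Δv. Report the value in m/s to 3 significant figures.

Δv ≈ 6860 m/s

v_e = Isp · g₀ = 335 × 9.80665 = 3285.2 m/s.
m₀ = m_dry + m_prop = 87,600 + 619,400 = 707,000 kg.
Δv = v_e · ln(m₀/m_f) = 3285.2 × ln(8.071) = 3285.2 × 2.0882 ≈ 6860.4 m/s.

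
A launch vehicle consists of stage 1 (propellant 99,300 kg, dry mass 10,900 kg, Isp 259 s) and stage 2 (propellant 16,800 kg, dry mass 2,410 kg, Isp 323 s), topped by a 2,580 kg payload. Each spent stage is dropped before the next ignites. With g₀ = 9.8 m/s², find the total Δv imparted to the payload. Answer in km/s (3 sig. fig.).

Δv ≈ 8.21 km/s

Ignition mass of stage 1 = 99,300+10,900 + 16,800+2,410 + 2,580 = 131,990 kg.
Stage 1: m₀ = 131,990 kg, m_f = 131,990 − 99,300 = 32,690 kg; Δv = 259×9.8×ln(4.038) = 2538.2×1.3957 ≈ 3542 m/s.
Stage 2: m₀ = 21,790 kg, m_f = 21,790 − 16,800 = 4,990 kg; Δv = 323×9.8×ln(4.367) = 3165.4×1.4740 ≈ 4666 m/s.
Total Δv = 3542 + 4666 = 8208 m/s.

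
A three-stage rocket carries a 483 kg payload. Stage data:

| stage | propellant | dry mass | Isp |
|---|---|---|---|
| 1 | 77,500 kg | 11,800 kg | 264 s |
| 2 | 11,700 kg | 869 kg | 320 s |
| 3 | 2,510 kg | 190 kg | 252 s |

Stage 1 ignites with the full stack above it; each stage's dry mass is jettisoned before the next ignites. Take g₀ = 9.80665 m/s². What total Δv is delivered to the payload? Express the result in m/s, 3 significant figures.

Δv ≈ 11600 m/s

Ignition mass of stage 1 = 77,500+11,800 + 11,700+869 + 2,510+190 + 483 = 105,052 kg.
Stage 1: m₀ = 105,052 kg, m_f = 105,052 − 77,500 = 27,552 kg; Δv = 264×9.80665×ln(3.813) = 2589.0×1.3384 ≈ 3465 m/s.
Stage 2: m₀ = 15,752 kg, m_f = 15,752 − 11,700 = 4,052 kg; Δv = 320×9.80665×ln(3.887) = 3138.1×1.3578 ≈ 4261 m/s.
Stage 3: m₀ = 3,183 kg, m_f = 3,183 − 2,510 = 673 kg; Δv = 252×9.80665×ln(4.73) = 2471.3×1.5538 ≈ 3840 m/s.
Total Δv = 3465 + 4261 + 3840 = 11566 m/s.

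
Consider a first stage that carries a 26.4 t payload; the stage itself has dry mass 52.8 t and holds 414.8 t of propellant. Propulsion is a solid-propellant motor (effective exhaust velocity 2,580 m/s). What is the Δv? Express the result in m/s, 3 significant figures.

m₀ = payload + dry + propellant = 26.4 + 52.8 + 414.8 = 494 t.
m_f = payload + dry = 26.4 + 52.8 = 79.2 t.
Rocket equation: Δv = v_e · ln(m₀/m_f) = 2580.0 × ln(6.237) = 2580.0 × 1.8306 ≈ 4722.8 m/s.

Δv ≈ 4720 m/s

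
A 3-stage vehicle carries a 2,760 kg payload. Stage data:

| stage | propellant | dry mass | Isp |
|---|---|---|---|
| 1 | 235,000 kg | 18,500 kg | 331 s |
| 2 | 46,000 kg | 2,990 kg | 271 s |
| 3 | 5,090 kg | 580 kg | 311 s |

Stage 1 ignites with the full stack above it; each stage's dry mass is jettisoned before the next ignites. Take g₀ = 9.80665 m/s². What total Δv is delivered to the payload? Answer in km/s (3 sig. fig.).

Ignition mass of stage 1 = 235,000+18,500 + 46,000+2,990 + 5,090+580 + 2,760 = 310,920 kg.
Stage 1: m₀ = 310,920 kg, m_f = 310,920 − 235,000 = 75,920 kg; Δv = 331×9.80665×ln(4.095) = 3246.0×1.4099 ≈ 4576 m/s.
Stage 2: m₀ = 57,420 kg, m_f = 57,420 − 46,000 = 11,420 kg; Δv = 271×9.80665×ln(5.028) = 2657.6×1.6150 ≈ 4292 m/s.
Stage 3: m₀ = 8,430 kg, m_f = 8,430 − 5,090 = 3,340 kg; Δv = 311×9.80665×ln(2.524) = 3049.9×0.9258 ≈ 2824 m/s.
Total Δv = 4576 + 4292 + 2824 = 11692 m/s.

Δv ≈ 11.7 km/s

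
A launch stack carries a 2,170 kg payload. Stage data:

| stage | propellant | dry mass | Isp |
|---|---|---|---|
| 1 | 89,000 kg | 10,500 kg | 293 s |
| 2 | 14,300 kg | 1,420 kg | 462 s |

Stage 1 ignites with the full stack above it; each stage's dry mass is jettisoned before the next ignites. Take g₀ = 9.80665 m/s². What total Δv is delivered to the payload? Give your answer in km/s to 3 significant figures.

Ignition mass of stage 1 = 89,000+10,500 + 14,300+1,420 + 2,170 = 117,390 kg.
Stage 1: m₀ = 117,390 kg, m_f = 117,390 − 89,000 = 28,390 kg; Δv = 293×9.80665×ln(4.135) = 2873.3×1.4195 ≈ 4079 m/s.
Stage 2: m₀ = 17,890 kg, m_f = 17,890 − 14,300 = 3,590 kg; Δv = 462×9.80665×ln(4.983) = 4530.7×1.6061 ≈ 7277 m/s.
Total Δv = 4079 + 7277 = 11356 m/s.

Δv ≈ 11.4 km/s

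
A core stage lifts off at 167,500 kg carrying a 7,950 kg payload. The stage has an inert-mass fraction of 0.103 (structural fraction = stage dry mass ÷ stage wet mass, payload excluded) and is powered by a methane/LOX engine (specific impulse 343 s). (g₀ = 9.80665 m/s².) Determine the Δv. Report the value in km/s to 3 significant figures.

Stage wet mass = m₀ − payload = 167,500 − 7,950 = 159,550 kg.
Stage dry mass = ε × stage wet mass = 0.103 × 159,550 = 16,433.7 kg.
Burnout mass m_f = stage dry + payload = 16,433.7 + 7,950 = 24,383.7 kg.
v_e = Isp · g₀ = 343 × 9.80665 = 3363.7 m/s.
Rocket equation: Δv = v_e · ln(167,500/24,383.7) = 3363.7 × ln(6.869) = 3363.7 × 1.9271 ≈ 6482 m/s.

Δv ≈ 6.48 km/s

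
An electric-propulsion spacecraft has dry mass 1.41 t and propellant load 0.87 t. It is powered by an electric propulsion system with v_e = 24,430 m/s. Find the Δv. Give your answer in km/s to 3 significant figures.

m₀ = m_dry + m_prop = 1.41 + 0.87 = 2.28 t.
Δv = v_e · ln(m₀/m_f) = 24430.0 × ln(1.617) = 24430.0 × 0.4806 ≈ 11740.7 m/s.

Δv ≈ 11.7 km/s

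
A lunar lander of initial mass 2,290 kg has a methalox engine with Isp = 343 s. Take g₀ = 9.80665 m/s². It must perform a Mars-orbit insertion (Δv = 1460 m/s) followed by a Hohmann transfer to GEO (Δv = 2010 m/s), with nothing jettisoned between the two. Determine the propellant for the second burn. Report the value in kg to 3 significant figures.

propellant for the second burn ≈ 667 kg

v_e = Isp · g₀ = 343 × 9.80665 = 3363.7 m/s.
After the first burn: m = 2290 × exp(−1460/3363.7) = 2290 × 0.64788 = 1,483.65 kg.
After the second burn: m = 1,483.65 × exp(−2010/3363.7) = 1,483.65 × 0.55015 = 816.23 kg.
Second-burn propellant = 1,483.65 − 816.23 = 667.42 kg.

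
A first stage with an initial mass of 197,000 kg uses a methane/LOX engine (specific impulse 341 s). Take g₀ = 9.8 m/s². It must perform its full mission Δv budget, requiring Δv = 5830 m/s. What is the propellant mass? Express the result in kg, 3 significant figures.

propellant mass ≈ 163000 kg

v_e = Isp · g₀ = 341 × 9.8 = 3341.8 m/s.
Using Δv = v_e ln(m₀/m_f): m₀/m_f = exp(Δv / v_e) = exp(5830 / 3341.8) = exp(1.7446) = 5.7234.
m_f = 197,000 / 5.7234 = 34,420.1 kg, so propellant = m₀ − m_f = 197,000 − 34,420.1 = 162,579.9 kg.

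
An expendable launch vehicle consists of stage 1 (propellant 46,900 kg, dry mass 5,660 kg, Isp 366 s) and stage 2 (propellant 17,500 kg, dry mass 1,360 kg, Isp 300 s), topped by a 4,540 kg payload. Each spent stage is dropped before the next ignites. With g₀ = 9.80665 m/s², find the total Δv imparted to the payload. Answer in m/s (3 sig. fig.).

Ignition mass of stage 1 = 46,900+5,660 + 17,500+1,360 + 4,540 = 75,960 kg.
Stage 1: m₀ = 75,960 kg, m_f = 75,960 − 46,900 = 29,060 kg; Δv = 366×9.80665×ln(2.614) = 3589.2×0.9608 ≈ 3449 m/s.
Stage 2: m₀ = 23,400 kg, m_f = 23,400 − 17,500 = 5,900 kg; Δv = 300×9.80665×ln(3.966) = 2942.0×1.3778 ≈ 4053 m/s.
Total Δv = 3449 + 4053 = 7502 m/s.

Δv ≈ 7500 m/s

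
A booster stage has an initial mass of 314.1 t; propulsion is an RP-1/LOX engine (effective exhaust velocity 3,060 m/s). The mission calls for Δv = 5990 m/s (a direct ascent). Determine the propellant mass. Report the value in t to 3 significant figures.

m₀/m_f = exp(Δv / v_e) = exp(5990 / 3060.0) = exp(1.9575) = 7.0817.
m_f = 314.1 / 7.0817 = 44.3538 t, so propellant = m₀ − m_f = 314.1 − 44.3538 = 269.7462 t.

propellant mass ≈ 270 t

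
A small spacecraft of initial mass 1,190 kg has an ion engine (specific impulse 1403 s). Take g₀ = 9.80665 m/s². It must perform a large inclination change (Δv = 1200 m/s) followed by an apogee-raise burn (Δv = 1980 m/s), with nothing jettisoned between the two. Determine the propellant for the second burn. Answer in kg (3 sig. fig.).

propellant for the second burn ≈ 146 kg

v_e = Isp · g₀ = 1403 × 9.80665 = 13758.7 m/s.
After the first burn: m = 1190 × exp(−1200/13758.7) = 1190 × 0.91648 = 1,090.61 kg.
After the second burn: m = 1,090.61 × exp(−1980/13758.7) = 1,090.61 × 0.86597 = 944.436 kg.
Second-burn propellant = 1,090.61 − 944.436 = 146.174 kg.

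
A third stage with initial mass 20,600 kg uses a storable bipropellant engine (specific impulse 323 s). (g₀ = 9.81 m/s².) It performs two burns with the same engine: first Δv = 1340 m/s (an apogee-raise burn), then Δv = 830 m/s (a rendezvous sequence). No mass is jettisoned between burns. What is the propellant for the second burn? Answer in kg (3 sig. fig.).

v_e = Isp · g₀ = 323 × 9.81 = 3168.6 m/s.
After the first burn: m = 20600 × exp(−1340/3168.6) = 20600 × 0.65515 = 13,496.1 kg.
After the second burn: m = 13,496.1 × exp(−830/3168.6) = 13,496.1 × 0.76955 = 10,385.9 kg.
Second-burn propellant = 13,496.1 − 10,385.9 = 3,110.2 kg.

propellant for the second burn ≈ 3110 kg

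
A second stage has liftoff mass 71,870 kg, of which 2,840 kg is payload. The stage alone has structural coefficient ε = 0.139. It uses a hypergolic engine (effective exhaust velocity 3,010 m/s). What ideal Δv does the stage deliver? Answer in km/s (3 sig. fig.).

Δv ≈ 5.28 km/s

Stage wet mass = m₀ − payload = 71,870 − 2,840 = 69,030 kg.
Stage dry mass = ε × stage wet mass = 0.139 × 69,030 = 9,595.17 kg.
Burnout mass m_f = stage dry + payload = 9,595.17 + 2,840 = 12,435.17 kg.
Δv = v_e · ln(71,870/12,435.17) = 3010.0 × ln(5.78) = 3010.0 × 1.7543 ≈ 5281 m/s.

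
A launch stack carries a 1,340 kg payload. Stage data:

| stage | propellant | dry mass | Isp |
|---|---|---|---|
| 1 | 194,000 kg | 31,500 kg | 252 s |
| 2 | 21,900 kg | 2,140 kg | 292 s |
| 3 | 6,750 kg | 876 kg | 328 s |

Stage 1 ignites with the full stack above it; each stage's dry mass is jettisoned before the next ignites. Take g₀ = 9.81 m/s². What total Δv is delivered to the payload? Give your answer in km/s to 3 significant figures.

Δv ≈ 11.0 km/s

Ignition mass of stage 1 = 194,000+31,500 + 21,900+2,140 + 6,750+876 + 1,340 = 258,506 kg.
Stage 1: m₀ = 258,506 kg, m_f = 258,506 − 194,000 = 64,506 kg; Δv = 252×9.81×ln(4.007) = 2472.1×1.3882 ≈ 3432 m/s.
Stage 2: m₀ = 33,006 kg, m_f = 33,006 − 21,900 = 11,106 kg; Δv = 292×9.81×ln(2.972) = 2864.5×1.0892 ≈ 3120 m/s.
Stage 3: m₀ = 8,966 kg, m_f = 8,966 − 6,750 = 2,216 kg; Δv = 328×9.81×ln(4.046) = 3217.7×1.3977 ≈ 4497 m/s.
Total Δv = 3432 + 3120 + 4497 = 11049 m/s.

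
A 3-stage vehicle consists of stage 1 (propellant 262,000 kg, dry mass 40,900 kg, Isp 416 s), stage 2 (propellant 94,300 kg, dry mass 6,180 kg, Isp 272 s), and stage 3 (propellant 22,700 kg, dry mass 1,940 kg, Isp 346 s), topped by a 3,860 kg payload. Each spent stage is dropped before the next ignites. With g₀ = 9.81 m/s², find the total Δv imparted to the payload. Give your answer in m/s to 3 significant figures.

Ignition mass of stage 1 = 262,000+40,900 + 94,300+6,180 + 22,700+1,940 + 3,860 = 431,880 kg.
Stage 1: m₀ = 431,880 kg, m_f = 431,880 − 262,000 = 169,880 kg; Δv = 416×9.81×ln(2.542) = 4081.0×0.9331 ≈ 3808 m/s.
Stage 2: m₀ = 128,980 kg, m_f = 128,980 − 94,300 = 34,680 kg; Δv = 272×9.81×ln(3.719) = 2668.3×1.3135 ≈ 3505 m/s.
Stage 3: m₀ = 28,500 kg, m_f = 28,500 − 22,700 = 5,800 kg; Δv = 346×9.81×ln(4.914) = 3394.3×1.5920 ≈ 5404 m/s.
Total Δv = 3808 + 3505 + 5404 = 12717 m/s.

Δv ≈ 12700 m/s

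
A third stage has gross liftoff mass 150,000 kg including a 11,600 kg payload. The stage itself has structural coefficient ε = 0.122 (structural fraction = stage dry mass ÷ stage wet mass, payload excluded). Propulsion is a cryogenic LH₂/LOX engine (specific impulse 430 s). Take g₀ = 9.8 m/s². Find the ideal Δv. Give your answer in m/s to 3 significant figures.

Stage wet mass = m₀ − payload = 150,000 − 11,600 = 138,400 kg.
Stage dry mass = ε × stage wet mass = 0.122 × 138,400 = 16,884.8 kg.
Burnout mass m_f = stage dry + payload = 16,884.8 + 11,600 = 28,484.8 kg.
v_e = Isp · g₀ = 430 × 9.8 = 4214.0 m/s.
By the Tsiolkovsky rocket equation, Δv = v_e · ln(150,000/28,484.8) = 4214.0 × ln(5.266) = 4214.0 × 1.6613 ≈ 7001 m/s.

Δv ≈ 7000 m/s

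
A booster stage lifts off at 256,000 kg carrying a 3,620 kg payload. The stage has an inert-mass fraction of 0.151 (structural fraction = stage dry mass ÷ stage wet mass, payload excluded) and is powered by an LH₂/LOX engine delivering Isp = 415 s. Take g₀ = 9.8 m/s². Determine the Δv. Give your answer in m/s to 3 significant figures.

Δv ≈ 7380 m/s

Stage wet mass = m₀ − payload = 256,000 − 3,620 = 252,380 kg.
Stage dry mass = ε × stage wet mass = 0.151 × 252,380 = 38,109.4 kg.
Burnout mass m_f = stage dry + payload = 38,109.4 + 3,620 = 41,729.4 kg.
v_e = Isp · g₀ = 415 × 9.8 = 4067.0 m/s.
Δv = v_e · ln(256,000/41,729.4) = 4067.0 × ln(6.135) = 4067.0 × 1.8140 ≈ 7377 m/s.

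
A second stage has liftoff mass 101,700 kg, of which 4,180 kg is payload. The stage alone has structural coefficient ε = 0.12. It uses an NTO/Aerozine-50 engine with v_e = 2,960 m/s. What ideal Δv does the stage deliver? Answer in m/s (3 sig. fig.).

Δv ≈ 5500 m/s

Stage wet mass = m₀ − payload = 101,700 − 4,180 = 97,520 kg.
Stage dry mass = ε × stage wet mass = 0.12 × 97,520 = 11,702.4 kg.
Burnout mass m_f = stage dry + payload = 11,702.4 + 4,180 = 15,882.4 kg.
By the Tsiolkovsky rocket equation, Δv = v_e · ln(101,700/15,882.4) = 2960.0 × ln(6.403) = 2960.0 × 1.8568 ≈ 5496 m/s.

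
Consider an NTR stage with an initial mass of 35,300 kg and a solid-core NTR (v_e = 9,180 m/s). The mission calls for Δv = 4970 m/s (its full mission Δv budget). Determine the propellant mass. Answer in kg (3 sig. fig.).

m₀/m_f = exp(Δv / v_e) = exp(4970 / 9180.0) = exp(0.5414) = 1.7184.
m_f = 35,300 / 1.7184 = 20,542.4 kg, so propellant = m₀ − m_f = 35,300 − 20,542.4 = 14,757.6 kg.

propellant mass ≈ 14800 kg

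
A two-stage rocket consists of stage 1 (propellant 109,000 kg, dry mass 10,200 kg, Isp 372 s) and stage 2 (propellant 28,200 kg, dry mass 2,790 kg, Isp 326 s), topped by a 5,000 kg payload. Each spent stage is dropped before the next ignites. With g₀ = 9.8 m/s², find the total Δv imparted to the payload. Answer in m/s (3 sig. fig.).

Δv ≈ 9310 m/s

Ignition mass of stage 1 = 109,000+10,200 + 28,200+2,790 + 5,000 = 155,190 kg.
Stage 1: m₀ = 155,190 kg, m_f = 155,190 − 109,000 = 46,190 kg; Δv = 372×9.8×ln(3.36) = 3645.6×1.2119 ≈ 4418 m/s.
Stage 2: m₀ = 35,990 kg, m_f = 35,990 − 28,200 = 7,790 kg; Δv = 326×9.8×ln(4.62) = 3194.8×1.5304 ≈ 4889 m/s.
Total Δv = 4418 + 4889 = 9307 m/s.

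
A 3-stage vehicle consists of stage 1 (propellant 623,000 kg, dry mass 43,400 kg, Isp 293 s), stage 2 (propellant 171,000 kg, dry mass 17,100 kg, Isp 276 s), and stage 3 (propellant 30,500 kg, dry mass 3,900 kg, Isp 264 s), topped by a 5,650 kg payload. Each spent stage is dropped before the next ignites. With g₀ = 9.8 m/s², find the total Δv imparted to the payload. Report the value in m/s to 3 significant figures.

Ignition mass of stage 1 = 623,000+43,400 + 171,000+17,100 + 30,500+3,900 + 5,650 = 894,550 kg.
Stage 1: m₀ = 894,550 kg, m_f = 894,550 − 623,000 = 271,550 kg; Δv = 293×9.8×ln(3.294) = 2871.4×1.1922 ≈ 3423 m/s.
Stage 2: m₀ = 228,150 kg, m_f = 228,150 − 171,000 = 57,150 kg; Δv = 276×9.8×ln(3.992) = 2704.8×1.3843 ≈ 3744 m/s.
Stage 3: m₀ = 40,050 kg, m_f = 40,050 − 30,500 = 9,550 kg; Δv = 264×9.8×ln(4.194) = 2587.2×1.4336 ≈ 3709 m/s.
Total Δv = 3423 + 3744 + 3709 = 10876 m/s.

Δv ≈ 10900 m/s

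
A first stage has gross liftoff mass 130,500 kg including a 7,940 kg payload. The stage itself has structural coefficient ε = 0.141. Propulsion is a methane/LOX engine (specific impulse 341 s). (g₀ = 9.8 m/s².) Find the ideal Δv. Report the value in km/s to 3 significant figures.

Stage wet mass = m₀ − payload = 130,500 − 7,940 = 122,560 kg.
Stage dry mass = ε × stage wet mass = 0.141 × 122,560 = 17,281 kg.
Burnout mass m_f = stage dry + payload = 17,281 + 7,940 = 25,221 kg.
v_e = Isp · g₀ = 341 × 9.8 = 3341.8 m/s.
Δv = v_e · ln(130,500/25,221) = 3341.8 × ln(5.174) = 3341.8 × 1.6437 ≈ 5493 m/s.

Δv ≈ 5.49 km/s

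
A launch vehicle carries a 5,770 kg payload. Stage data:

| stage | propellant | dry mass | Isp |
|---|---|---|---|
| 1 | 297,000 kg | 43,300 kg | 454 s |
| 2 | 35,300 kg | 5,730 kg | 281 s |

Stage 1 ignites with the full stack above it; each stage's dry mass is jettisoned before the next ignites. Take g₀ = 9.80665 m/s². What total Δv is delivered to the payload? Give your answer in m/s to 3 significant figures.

Ignition mass of stage 1 = 297,000+43,300 + 35,300+5,730 + 5,770 = 387,100 kg.
Stage 1: m₀ = 387,100 kg, m_f = 387,100 − 297,000 = 90,100 kg; Δv = 454×9.80665×ln(4.296) = 4452.2×1.4578 ≈ 6490 m/s.
Stage 2: m₀ = 46,800 kg, m_f = 46,800 − 35,300 = 11,500 kg; Δv = 281×9.80665×ln(4.07) = 2755.7×1.4035 ≈ 3868 m/s.
Total Δv = 6490 + 3868 = 10358 m/s.

Δv ≈ 10400 m/s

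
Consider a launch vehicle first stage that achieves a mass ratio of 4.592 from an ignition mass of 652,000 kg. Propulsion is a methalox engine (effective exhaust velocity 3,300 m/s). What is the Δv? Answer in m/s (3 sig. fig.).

Δv ≈ 5030 m/s

By the Tsiolkovsky rocket equation, Δv = v_e · ln(4.592) = 3300.0 × 1.5243 ≈ 5030.2 m/s.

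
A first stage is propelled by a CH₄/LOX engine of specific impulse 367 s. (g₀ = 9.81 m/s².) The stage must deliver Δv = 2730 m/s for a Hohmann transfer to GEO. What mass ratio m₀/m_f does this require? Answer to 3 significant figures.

mass ratio ≈ 2.13

v_e = Isp · g₀ = 367 × 9.81 = 3600.3 m/s.
Rocket equation: m₀/m_f = exp(Δv / v_e) = exp(2730 / 3600.3) = exp(0.7583) = 2.1346.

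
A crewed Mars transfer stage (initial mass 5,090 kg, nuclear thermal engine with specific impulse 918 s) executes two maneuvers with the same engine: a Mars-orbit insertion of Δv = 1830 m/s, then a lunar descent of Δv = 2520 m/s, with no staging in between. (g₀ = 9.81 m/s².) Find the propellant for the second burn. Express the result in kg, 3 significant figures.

propellant for the second burn ≈ 1010 kg

v_e = Isp · g₀ = 918 × 9.81 = 9005.6 m/s.
After the first burn: m = 5090 × exp(−1830/9005.6) = 5090 × 0.81611 = 4,154 kg.
After the second burn: m = 4,154 × exp(−2520/9005.6) = 4,154 × 0.75591 = 3,140.05 kg.
Second-burn propellant = 4,154 − 3,140.05 = 1,013.95 kg.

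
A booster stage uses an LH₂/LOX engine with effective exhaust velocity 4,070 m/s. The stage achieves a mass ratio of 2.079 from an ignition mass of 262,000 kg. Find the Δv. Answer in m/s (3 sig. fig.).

Δv ≈ 2980 m/s

Δv = v_e · ln(2.079) = 4070.0 × 0.7319 ≈ 2978.8 m/s.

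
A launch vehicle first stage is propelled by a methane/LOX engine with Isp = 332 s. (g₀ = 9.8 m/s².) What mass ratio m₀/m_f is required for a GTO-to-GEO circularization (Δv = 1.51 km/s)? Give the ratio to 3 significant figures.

v_e = Isp · g₀ = 332 × 9.8 = 3253.6 m/s.
m₀/m_f = exp(Δv / v_e) = exp(1510 / 3253.6) = exp(0.4641) = 1.5906.

mass ratio ≈ 1.59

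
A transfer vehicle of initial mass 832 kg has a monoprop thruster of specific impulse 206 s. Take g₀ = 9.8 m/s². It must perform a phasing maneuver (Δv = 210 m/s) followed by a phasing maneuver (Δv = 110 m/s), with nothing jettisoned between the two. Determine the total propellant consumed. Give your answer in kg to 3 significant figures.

v_e = Isp · g₀ = 206 × 9.8 = 2018.8 m/s.
After the first burn: m = 832 × exp(−210/2018.8) = 832 × 0.90121 = 749.807 kg.
After the second burn: m = 749.807 × exp(−110/2018.8) = 749.807 × 0.94697 = 710.045 kg.
Total propellant = m₀ − m_final = 832 − 710.045 = 121.955 kg.

total propellant consumed ≈ 122 kg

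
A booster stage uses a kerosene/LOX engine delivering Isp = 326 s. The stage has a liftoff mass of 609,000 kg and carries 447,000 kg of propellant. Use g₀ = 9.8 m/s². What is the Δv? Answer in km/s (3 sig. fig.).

Δv ≈ 4.23 km/s

v_e = Isp · g₀ = 326 × 9.8 = 3194.8 m/s.
m_f = m₀ − m_prop = 609,000 − 447,000 = 162,000 kg.
Rocket equation: Δv = v_e · ln(m₀/m_f) = 3194.8 × ln(3.759) = 3194.8 × 1.3242 ≈ 4230.6 m/s.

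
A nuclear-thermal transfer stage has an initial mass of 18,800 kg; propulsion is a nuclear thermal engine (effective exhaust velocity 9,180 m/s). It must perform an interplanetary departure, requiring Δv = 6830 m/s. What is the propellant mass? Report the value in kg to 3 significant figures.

m₀/m_f = exp(Δv / v_e) = exp(6830 / 9180.0) = exp(0.7440) = 2.1044.
m_f = 18,800 / 2.1044 = 8,933.66 kg, so propellant = m₀ − m_f = 18,800 − 8,933.66 = 9,866.34 kg.

propellant mass ≈ 9870 kg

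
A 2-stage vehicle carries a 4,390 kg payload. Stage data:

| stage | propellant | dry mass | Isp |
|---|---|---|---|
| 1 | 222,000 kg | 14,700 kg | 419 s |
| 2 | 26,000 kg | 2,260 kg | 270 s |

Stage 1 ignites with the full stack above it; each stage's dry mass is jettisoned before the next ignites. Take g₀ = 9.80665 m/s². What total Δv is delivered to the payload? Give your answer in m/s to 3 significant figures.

Ignition mass of stage 1 = 222,000+14,700 + 26,000+2,260 + 4,390 = 269,350 kg.
Stage 1: m₀ = 269,350 kg, m_f = 269,350 − 222,000 = 47,350 kg; Δv = 419×9.80665×ln(5.688) = 4109.0×1.7384 ≈ 7143 m/s.
Stage 2: m₀ = 32,650 kg, m_f = 32,650 − 26,000 = 6,650 kg; Δv = 270×9.80665×ln(4.91) = 2647.8×1.5912 ≈ 4213 m/s.
Total Δv = 7143 + 4213 = 11356 m/s.

Δv ≈ 11400 m/s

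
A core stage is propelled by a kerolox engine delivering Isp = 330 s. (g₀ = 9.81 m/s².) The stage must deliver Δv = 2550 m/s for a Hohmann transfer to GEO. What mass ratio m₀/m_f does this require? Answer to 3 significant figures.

mass ratio ≈ 2.20

v_e = Isp · g₀ = 330 × 9.81 = 3237.3 m/s.
Using Δv = v_e ln(m₀/m_f): m₀/m_f = exp(Δv / v_e) = exp(2550 / 3237.3) = exp(0.7877) = 2.1983.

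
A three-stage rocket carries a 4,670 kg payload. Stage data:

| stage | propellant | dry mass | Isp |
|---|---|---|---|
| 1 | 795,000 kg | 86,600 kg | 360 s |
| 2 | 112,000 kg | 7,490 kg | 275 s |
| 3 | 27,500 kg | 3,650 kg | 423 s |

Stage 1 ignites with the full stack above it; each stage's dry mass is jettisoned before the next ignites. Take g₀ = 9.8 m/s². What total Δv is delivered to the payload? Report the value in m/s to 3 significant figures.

Ignition mass of stage 1 = 795,000+86,600 + 112,000+7,490 + 27,500+3,650 + 4,670 = 1,036,910 kg.
Stage 1: m₀ = 1,036,910 kg, m_f = 1,036,910 − 795,000 = 241,910 kg; Δv = 360×9.8×ln(4.286) = 3528.0×1.4554 ≈ 5135 m/s.
Stage 2: m₀ = 155,310 kg, m_f = 155,310 − 112,000 = 43,310 kg; Δv = 275×9.8×ln(3.586) = 2695.0×1.2770 ≈ 3442 m/s.
Stage 3: m₀ = 35,820 kg, m_f = 35,820 − 27,500 = 8,320 kg; Δv = 423×9.8×ln(4.305) = 4145.4×1.4598 ≈ 6052 m/s.
Total Δv = 5135 + 3442 + 6052 = 14629 m/s.

Δv ≈ 14600 m/s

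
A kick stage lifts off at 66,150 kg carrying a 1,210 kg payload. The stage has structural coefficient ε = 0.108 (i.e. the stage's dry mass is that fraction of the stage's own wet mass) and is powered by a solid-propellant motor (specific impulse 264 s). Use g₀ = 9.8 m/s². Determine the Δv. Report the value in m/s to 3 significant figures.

Stage wet mass = m₀ − payload = 66,150 − 1,210 = 64,940 kg.
Stage dry mass = ε × stage wet mass = 0.108 × 64,940 = 7,013.52 kg.
Burnout mass m_f = stage dry + payload = 7,013.52 + 1,210 = 8,223.52 kg.
v_e = Isp · g₀ = 264 × 9.8 = 2587.2 m/s.
From the ideal rocket equation, Δv = v_e · ln(66,150/8,223.52) = 2587.2 × ln(8.044) = 2587.2 × 2.0849 ≈ 5394 m/s.

Δv ≈ 5390 m/s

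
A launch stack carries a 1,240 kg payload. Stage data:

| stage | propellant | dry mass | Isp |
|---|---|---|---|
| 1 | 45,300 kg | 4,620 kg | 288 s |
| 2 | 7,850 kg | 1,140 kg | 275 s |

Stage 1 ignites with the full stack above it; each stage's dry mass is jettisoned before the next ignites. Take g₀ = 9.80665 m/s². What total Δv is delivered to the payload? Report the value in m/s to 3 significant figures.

Δv ≈ 7880 m/s

Ignition mass of stage 1 = 45,300+4,620 + 7,850+1,140 + 1,240 = 60,150 kg.
Stage 1: m₀ = 60,150 kg, m_f = 60,150 − 45,300 = 14,850 kg; Δv = 288×9.80665×ln(4.051) = 2824.3×1.3988 ≈ 3951 m/s.
Stage 2: m₀ = 10,230 kg, m_f = 10,230 − 7,850 = 2,380 kg; Δv = 275×9.80665×ln(4.298) = 2696.8×1.4582 ≈ 3933 m/s.
Total Δv = 3951 + 3933 = 7884 m/s.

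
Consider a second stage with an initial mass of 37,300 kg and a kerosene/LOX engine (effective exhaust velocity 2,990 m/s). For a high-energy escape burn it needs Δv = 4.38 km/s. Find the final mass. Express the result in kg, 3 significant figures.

Rocket equation: m₀/m_f = exp(Δv / v_e) = exp(4380 / 2990.0) = exp(1.4649) = 4.3270.
m_f = m₀ / 4.3270 = 37,300 / 4.3270 = 8,620.29 kg.

final mass ≈ 8620 kg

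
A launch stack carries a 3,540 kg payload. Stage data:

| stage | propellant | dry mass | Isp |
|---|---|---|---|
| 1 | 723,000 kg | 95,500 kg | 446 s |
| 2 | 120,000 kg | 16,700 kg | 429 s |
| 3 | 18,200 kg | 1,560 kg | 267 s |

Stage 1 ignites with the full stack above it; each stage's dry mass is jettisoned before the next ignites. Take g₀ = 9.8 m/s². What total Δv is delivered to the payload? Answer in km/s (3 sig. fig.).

Ignition mass of stage 1 = 723,000+95,500 + 120,000+16,700 + 18,200+1,560 + 3,540 = 978,500 kg.
Stage 1: m₀ = 978,500 kg, m_f = 978,500 − 723,000 = 255,500 kg; Δv = 446×9.8×ln(3.83) = 4370.8×1.3428 ≈ 5869 m/s.
Stage 2: m₀ = 160,000 kg, m_f = 160,000 − 120,000 = 40,000 kg; Δv = 429×9.8×ln(4) = 4204.2×1.3863 ≈ 5828 m/s.
Stage 3: m₀ = 23,300 kg, m_f = 23,300 − 18,200 = 5,100 kg; Δv = 267×9.8×ln(4.569) = 2616.6×1.5192 ≈ 3975 m/s.
Total Δv = 5869 + 5828 + 3975 = 15672 m/s.

Δv ≈ 15.7 km/s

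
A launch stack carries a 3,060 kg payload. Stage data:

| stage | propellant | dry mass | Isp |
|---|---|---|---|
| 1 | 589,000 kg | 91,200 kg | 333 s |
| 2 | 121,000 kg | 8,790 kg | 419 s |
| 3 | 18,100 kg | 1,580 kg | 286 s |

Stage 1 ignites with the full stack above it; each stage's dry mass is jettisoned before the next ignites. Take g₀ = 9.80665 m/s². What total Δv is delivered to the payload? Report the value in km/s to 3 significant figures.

Δv ≈ 14.9 km/s

Ignition mass of stage 1 = 589,000+91,200 + 121,000+8,790 + 18,100+1,580 + 3,060 = 832,730 kg.
Stage 1: m₀ = 832,730 kg, m_f = 832,730 − 589,000 = 243,730 kg; Δv = 333×9.80665×ln(3.417) = 3265.6×1.2286 ≈ 4012 m/s.
Stage 2: m₀ = 152,530 kg, m_f = 152,530 − 121,000 = 31,530 kg; Δv = 419×9.80665×ln(4.838) = 4109.0×1.5764 ≈ 6477 m/s.
Stage 3: m₀ = 22,740 kg, m_f = 22,740 − 18,100 = 4,640 kg; Δv = 286×9.80665×ln(4.901) = 2804.7×1.5894 ≈ 4458 m/s.
Total Δv = 4012 + 6477 + 4458 = 14947 m/s.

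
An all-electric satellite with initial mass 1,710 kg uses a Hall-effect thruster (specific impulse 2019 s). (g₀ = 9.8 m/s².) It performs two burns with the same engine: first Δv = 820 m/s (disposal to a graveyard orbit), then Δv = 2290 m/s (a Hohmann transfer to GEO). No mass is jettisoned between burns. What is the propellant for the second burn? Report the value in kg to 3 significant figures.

propellant for the second burn ≈ 179 kg

v_e = Isp · g₀ = 2019 × 9.8 = 19786.2 m/s.
After the first burn: m = 1710 × exp(−820/19786.2) = 1710 × 0.95940 = 1,640.57 kg.
After the second burn: m = 1,640.57 × exp(−2290/19786.2) = 1,640.57 × 0.89071 = 1,461.27 kg.
Second-burn propellant = 1,640.57 − 1,461.27 = 179.3 kg.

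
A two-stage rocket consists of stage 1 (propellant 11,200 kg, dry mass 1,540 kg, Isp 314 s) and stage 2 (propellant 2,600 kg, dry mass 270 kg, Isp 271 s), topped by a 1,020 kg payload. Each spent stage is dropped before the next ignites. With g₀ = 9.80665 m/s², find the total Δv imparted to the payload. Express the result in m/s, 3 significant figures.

Ignition mass of stage 1 = 11,200+1,540 + 2,600+270 + 1,020 = 16,630 kg.
Stage 1: m₀ = 16,630 kg, m_f = 16,630 − 11,200 = 5,430 kg; Δv = 314×9.80665×ln(3.063) = 3079.3×1.1193 ≈ 3447 m/s.
Stage 2: m₀ = 3,890 kg, m_f = 3,890 − 2,600 = 1,290 kg; Δv = 271×9.80665×ln(3.016) = 2657.6×1.1038 ≈ 2933 m/s.
Total Δv = 3447 + 2933 = 6380 m/s.

Δv ≈ 6380 m/s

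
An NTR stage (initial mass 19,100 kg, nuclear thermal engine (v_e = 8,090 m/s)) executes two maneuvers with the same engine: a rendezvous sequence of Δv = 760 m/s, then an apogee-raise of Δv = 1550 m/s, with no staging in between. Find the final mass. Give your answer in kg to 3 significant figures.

final mass ≈ 14400 kg

After the first burn: m = 19100 × exp(−760/8090.0) = 19100 × 0.91033 = 17,387.3 kg.
After the second burn: m = 17,387.3 × exp(−1550/8090.0) = 17,387.3 × 0.82564 = 14,355.7 kg.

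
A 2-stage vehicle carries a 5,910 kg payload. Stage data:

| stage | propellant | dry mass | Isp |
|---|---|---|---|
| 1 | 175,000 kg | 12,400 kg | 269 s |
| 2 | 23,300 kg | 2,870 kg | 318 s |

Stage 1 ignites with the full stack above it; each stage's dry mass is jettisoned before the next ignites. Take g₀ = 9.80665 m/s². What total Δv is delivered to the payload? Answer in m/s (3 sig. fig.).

Ignition mass of stage 1 = 175,000+12,400 + 23,300+2,870 + 5,910 = 219,480 kg.
Stage 1: m₀ = 219,480 kg, m_f = 219,480 − 175,000 = 44,480 kg; Δv = 269×9.80665×ln(4.934) = 2638.0×1.5962 ≈ 4211 m/s.
Stage 2: m₀ = 32,080 kg, m_f = 32,080 − 23,300 = 8,780 kg; Δv = 318×9.80665×ln(3.654) = 3118.5×1.2958 ≈ 4041 m/s.
Total Δv = 4211 + 4041 = 8252 m/s.

Δv ≈ 8250 m/s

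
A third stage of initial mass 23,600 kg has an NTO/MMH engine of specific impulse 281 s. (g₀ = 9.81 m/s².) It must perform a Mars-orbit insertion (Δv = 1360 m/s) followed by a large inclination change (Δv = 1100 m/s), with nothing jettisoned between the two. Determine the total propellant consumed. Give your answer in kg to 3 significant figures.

v_e = Isp · g₀ = 281 × 9.81 = 2756.6 m/s.
After the first burn: m = 23600 × exp(−1360/2756.6) = 23600 × 0.61057 = 14,409.5 kg.
After the second burn: m = 14,409.5 × exp(−1100/2756.6) = 14,409.5 × 0.67096 = 9,668.2 kg.
Total propellant = m₀ − m_final = 23600 − 9,668.2 = 13,931.8 kg.

total propellant consumed ≈ 13900 kg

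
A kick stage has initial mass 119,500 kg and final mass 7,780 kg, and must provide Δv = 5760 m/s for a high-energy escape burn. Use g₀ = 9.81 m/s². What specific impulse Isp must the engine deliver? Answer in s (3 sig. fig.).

ln(m₀/m_f) = ln(119500/7780) = ln(15.36) = 2.7318.
v_e = Δv / ln(m₀/m_f) = 5760 / 2.7318 = 2108.5 m/s.
Isp = v_e / g₀ = 2108.5 / 9.81 = 214.9 s.

Isp ≈ 215 s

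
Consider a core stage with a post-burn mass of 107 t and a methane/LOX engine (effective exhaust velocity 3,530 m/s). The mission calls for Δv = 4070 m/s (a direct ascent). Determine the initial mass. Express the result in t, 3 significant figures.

m₀/m_f = exp(Δv / v_e) = exp(4070 / 3530.0) = exp(1.1530) = 3.1676.
m₀ = m_f × 3.1676 = 107 × 3.1676 = 338.933 t.

initial mass ≈ 339 t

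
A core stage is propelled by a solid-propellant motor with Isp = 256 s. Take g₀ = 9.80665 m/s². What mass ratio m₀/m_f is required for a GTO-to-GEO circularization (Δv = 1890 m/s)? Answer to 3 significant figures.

v_e = Isp · g₀ = 256 × 9.80665 = 2510.5 m/s.
m₀/m_f = exp(Δv / v_e) = exp(1890 / 2510.5) = exp(0.7528) = 2.1230.

mass ratio ≈ 2.12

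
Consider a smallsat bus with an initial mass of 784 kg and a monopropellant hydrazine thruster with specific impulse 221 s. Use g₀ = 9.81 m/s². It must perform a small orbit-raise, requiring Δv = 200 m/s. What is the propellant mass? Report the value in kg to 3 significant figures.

propellant mass ≈ 69.1 kg

v_e = Isp · g₀ = 221 × 9.81 = 2168.0 m/s.
By the Tsiolkovsky rocket equation, m₀/m_f = exp(Δv / v_e) = exp(200 / 2168.0) = exp(0.0923) = 1.0966.
m_f = 784 / 1.0966 = 714.937 kg, so propellant = m₀ − m_f = 784 − 714.937 = 69.063 kg.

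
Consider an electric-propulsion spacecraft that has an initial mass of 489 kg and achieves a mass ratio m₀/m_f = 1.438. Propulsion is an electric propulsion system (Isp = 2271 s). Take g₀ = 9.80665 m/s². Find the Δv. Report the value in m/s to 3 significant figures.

Δv ≈ 8090 m/s

v_e = Isp · g₀ = 2271 × 9.80665 = 22270.9 m/s.
Using Δv = v_e ln(m₀/m_f): Δv = v_e · ln(1.438) = 22270.9 × 0.3633 ≈ 8090.0 m/s.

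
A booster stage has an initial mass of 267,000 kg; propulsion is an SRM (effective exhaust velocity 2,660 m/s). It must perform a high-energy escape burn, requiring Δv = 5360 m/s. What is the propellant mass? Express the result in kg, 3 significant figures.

propellant mass ≈ 231000 kg

Rocket equation: m₀/m_f = exp(Δv / v_e) = exp(5360 / 2660.0) = exp(2.0150) = 7.5010.
m_f = 267,000 / 7.5010 = 35,595.3 kg, so propellant = m₀ − m_f = 267,000 − 35,595.3 = 231,404.7 kg.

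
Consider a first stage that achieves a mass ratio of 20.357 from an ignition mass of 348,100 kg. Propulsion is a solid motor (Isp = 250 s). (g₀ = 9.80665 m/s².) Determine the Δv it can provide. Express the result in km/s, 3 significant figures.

Δv ≈ 7.39 km/s

v_e = Isp · g₀ = 250 × 9.80665 = 2451.7 m/s.
By the Tsiolkovsky rocket equation, Δv = v_e · ln(20.357) = 2451.7 × 3.0134 ≈ 7387.9 m/s.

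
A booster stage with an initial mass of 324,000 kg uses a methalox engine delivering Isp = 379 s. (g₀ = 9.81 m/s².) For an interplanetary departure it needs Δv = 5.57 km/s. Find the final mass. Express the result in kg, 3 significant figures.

v_e = Isp · g₀ = 379 × 9.81 = 3718.0 m/s.
m₀/m_f = exp(Δv / v_e) = exp(5570 / 3718.0) = exp(1.4981) = 4.4733.
m_f = m₀ / 4.4733 = 324,000 / 4.4733 = 72,429.7 kg.

final mass ≈ 72400 kg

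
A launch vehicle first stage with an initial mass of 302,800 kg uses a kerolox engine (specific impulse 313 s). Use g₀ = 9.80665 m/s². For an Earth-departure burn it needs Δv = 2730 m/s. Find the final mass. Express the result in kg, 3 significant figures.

final mass ≈ 124000 kg

v_e = Isp · g₀ = 313 × 9.80665 = 3069.5 m/s.
By the Tsiolkovsky rocket equation, m₀/m_f = exp(Δv / v_e) = exp(2730 / 3069.5) = exp(0.8894) = 2.4337.
m_f = m₀ / 2.4337 = 302,800 / 2.4337 = 124,420 kg.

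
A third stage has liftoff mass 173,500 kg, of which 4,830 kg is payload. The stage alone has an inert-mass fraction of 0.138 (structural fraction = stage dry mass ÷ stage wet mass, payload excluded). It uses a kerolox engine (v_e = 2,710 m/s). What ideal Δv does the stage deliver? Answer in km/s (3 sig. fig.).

Stage wet mass = m₀ − payload = 173,500 − 4,830 = 168,670 kg.
Stage dry mass = ε × stage wet mass = 0.138 × 168,670 = 23,276.5 kg.
Burnout mass m_f = stage dry + payload = 23,276.5 + 4,830 = 28,106.5 kg.
Δv = v_e · ln(173,500/28,106.5) = 2710.0 × ln(6.173) = 2710.0 × 1.8202 ≈ 4933 m/s.

Δv ≈ 4.93 km/s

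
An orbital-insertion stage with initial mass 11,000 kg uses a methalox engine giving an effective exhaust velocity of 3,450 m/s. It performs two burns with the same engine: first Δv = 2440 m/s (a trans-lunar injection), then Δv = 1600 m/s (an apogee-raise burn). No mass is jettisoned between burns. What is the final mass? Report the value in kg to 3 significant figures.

After the first burn: m = 11000 × exp(−2440/3450.0) = 11000 × 0.49300 = 5,423 kg.
After the second burn: m = 5,423 × exp(−1600/3450.0) = 5,423 × 0.62891 = 3,410.58 kg.

final mass ≈ 3410 kg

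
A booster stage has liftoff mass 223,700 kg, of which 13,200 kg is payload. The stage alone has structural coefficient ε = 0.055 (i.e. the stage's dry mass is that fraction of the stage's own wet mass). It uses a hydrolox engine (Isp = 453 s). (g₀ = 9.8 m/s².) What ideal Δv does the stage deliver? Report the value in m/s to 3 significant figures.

Stage wet mass = m₀ − payload = 223,700 − 13,200 = 210,500 kg.
Stage dry mass = ε × stage wet mass = 0.055 × 210,500 = 11,577.5 kg.
Burnout mass m_f = stage dry + payload = 11,577.5 + 13,200 = 24,777.5 kg.
v_e = Isp · g₀ = 453 × 9.8 = 4439.4 m/s.
Δv = v_e · ln(223,700/24,777.5) = 4439.4 × ln(9.028) = 4439.4 × 2.2004 ≈ 9768 m/s.

Δv ≈ 9770 m/s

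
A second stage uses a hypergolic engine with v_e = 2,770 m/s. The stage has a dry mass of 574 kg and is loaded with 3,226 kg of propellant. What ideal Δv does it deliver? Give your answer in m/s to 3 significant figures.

Δv ≈ 5240 m/s

m₀ = m_dry + m_prop = 574 + 3,226 = 3,800 kg.
Δv = v_e · ln(m₀/m_f) = 2770.0 × ln(6.62) = 2770.0 × 1.8901 ≈ 5235.7 m/s.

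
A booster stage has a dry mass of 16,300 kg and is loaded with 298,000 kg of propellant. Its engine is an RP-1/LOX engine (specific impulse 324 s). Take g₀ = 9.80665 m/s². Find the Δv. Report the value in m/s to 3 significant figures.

Δv ≈ 9400 m/s

v_e = Isp · g₀ = 324 × 9.80665 = 3177.4 m/s.
m₀ = m_dry + m_prop = 16,300 + 298,000 = 314,300 kg.
Δv = v_e · ln(m₀/m_f) = 3177.4 × ln(19.28) = 3177.4 × 2.9592 ≈ 9402.4 m/s.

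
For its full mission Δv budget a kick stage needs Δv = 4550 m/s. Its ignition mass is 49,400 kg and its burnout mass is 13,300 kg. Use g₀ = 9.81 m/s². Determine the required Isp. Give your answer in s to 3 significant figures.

ln(m₀/m_f) = ln(49400/13300) = ln(3.714) = 1.3122.
v_e = Δv / ln(m₀/m_f) = 4550 / 1.3122 = 3467.5 m/s.
Isp = v_e / g₀ = 3467.5 / 9.81 = 353.5 s.

Isp ≈ 353 s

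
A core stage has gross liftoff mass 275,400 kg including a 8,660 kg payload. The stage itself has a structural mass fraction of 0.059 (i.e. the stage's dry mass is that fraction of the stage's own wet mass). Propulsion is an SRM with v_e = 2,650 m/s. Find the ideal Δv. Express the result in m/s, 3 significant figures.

Stage wet mass = m₀ − payload = 275,400 − 8,660 = 266,740 kg.
Stage dry mass = ε × stage wet mass = 0.059 × 266,740 = 15,737.7 kg.
Burnout mass m_f = stage dry + payload = 15,737.7 + 8,660 = 24,397.7 kg.
From the ideal rocket equation, Δv = v_e · ln(275,400/24,397.7) = 2650.0 × ln(11.29) = 2650.0 × 2.4237 ≈ 6423 m/s.

Δv ≈ 6420 m/s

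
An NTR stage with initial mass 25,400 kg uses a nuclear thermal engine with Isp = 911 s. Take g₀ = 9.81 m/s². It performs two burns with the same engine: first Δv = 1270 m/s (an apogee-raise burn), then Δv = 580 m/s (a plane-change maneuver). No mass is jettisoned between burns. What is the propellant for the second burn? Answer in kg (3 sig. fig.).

v_e = Isp · g₀ = 911 × 9.81 = 8936.9 m/s.
After the first burn: m = 25400 × exp(−1270/8936.9) = 25400 × 0.86753 = 22,035.3 kg.
After the second burn: m = 22,035.3 × exp(−580/8936.9) = 22,035.3 × 0.93716 = 20,650.6 kg.
Second-burn propellant = 22,035.3 − 20,650.6 = 1,384.7 kg.

propellant for the second burn ≈ 1380 kg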